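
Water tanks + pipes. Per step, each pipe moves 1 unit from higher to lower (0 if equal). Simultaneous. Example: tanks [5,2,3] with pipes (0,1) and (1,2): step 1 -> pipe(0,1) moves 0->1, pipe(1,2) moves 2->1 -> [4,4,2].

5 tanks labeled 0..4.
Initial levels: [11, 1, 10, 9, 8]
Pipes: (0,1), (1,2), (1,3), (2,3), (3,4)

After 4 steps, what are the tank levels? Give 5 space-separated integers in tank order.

Step 1: flows [0->1,2->1,3->1,2->3,3->4] -> levels [10 4 8 8 9]
Step 2: flows [0->1,2->1,3->1,2=3,4->3] -> levels [9 7 7 8 8]
Step 3: flows [0->1,1=2,3->1,3->2,3=4] -> levels [8 9 8 6 8]
Step 4: flows [1->0,1->2,1->3,2->3,4->3] -> levels [9 6 8 9 7]

Answer: 9 6 8 9 7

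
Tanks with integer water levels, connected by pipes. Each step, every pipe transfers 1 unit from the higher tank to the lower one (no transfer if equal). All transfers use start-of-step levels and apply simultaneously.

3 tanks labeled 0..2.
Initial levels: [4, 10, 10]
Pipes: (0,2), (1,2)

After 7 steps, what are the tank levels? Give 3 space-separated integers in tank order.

Answer: 8 8 8

Derivation:
Step 1: flows [2->0,1=2] -> levels [5 10 9]
Step 2: flows [2->0,1->2] -> levels [6 9 9]
Step 3: flows [2->0,1=2] -> levels [7 9 8]
Step 4: flows [2->0,1->2] -> levels [8 8 8]
Step 5: flows [0=2,1=2] -> levels [8 8 8]
  -> stable; steps 6..7 unchanged -> [8 8 8]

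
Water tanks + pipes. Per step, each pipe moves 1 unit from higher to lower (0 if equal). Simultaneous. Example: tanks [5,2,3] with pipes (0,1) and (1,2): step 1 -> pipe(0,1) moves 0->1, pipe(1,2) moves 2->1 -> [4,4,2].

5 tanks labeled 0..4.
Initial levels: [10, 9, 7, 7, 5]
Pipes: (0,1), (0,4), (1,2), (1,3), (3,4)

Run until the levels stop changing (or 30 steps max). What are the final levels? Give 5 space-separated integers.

Answer: 9 6 8 9 6

Derivation:
Step 1: flows [0->1,0->4,1->2,1->3,3->4] -> levels [8 8 8 7 7]
Step 2: flows [0=1,0->4,1=2,1->3,3=4] -> levels [7 7 8 8 8]
Step 3: flows [0=1,4->0,2->1,3->1,3=4] -> levels [8 9 7 7 7]
Step 4: flows [1->0,0->4,1->2,1->3,3=4] -> levels [8 6 8 8 8]
Step 5: flows [0->1,0=4,2->1,3->1,3=4] -> levels [7 9 7 7 8]
Step 6: flows [1->0,4->0,1->2,1->3,4->3] -> levels [9 6 8 9 6]
Step 7: flows [0->1,0->4,2->1,3->1,3->4] -> levels [7 9 7 7 8]
  -> period-2 cycle: step 7 state = step 5 state; never stabilizes
  -> state at step 30: (30-5) mod 2 = 1, same as step 6 -> [9 6 8 9 6]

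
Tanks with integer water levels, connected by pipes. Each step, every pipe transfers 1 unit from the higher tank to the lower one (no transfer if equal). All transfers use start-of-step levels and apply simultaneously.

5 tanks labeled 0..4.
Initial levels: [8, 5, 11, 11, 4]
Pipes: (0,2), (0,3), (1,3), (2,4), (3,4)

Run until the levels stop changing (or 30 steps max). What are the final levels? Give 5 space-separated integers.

Answer: 8 8 9 6 8

Derivation:
Step 1: flows [2->0,3->0,3->1,2->4,3->4] -> levels [10 6 9 8 6]
Step 2: flows [0->2,0->3,3->1,2->4,3->4] -> levels [8 7 9 7 8]
Step 3: flows [2->0,0->3,1=3,2->4,4->3] -> levels [8 7 7 9 8]
Step 4: flows [0->2,3->0,3->1,4->2,3->4] -> levels [8 8 9 6 8]
Step 5: flows [2->0,0->3,1->3,2->4,4->3] -> levels [8 7 7 9 8]
  -> period-2 cycle: step 5 state = step 3 state; never stabilizes
  -> state at step 30: (30-3) mod 2 = 1, same as step 4 -> [8 8 9 6 8]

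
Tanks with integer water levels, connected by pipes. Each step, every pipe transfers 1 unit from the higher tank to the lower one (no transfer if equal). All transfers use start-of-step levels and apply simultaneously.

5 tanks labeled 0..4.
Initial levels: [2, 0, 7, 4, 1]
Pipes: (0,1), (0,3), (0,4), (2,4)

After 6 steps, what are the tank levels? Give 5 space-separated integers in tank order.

Answer: 4 1 4 2 3

Derivation:
Step 1: flows [0->1,3->0,0->4,2->4] -> levels [1 1 6 3 3]
Step 2: flows [0=1,3->0,4->0,2->4] -> levels [3 1 5 2 3]
Step 3: flows [0->1,0->3,0=4,2->4] -> levels [1 2 4 3 4]
Step 4: flows [1->0,3->0,4->0,2=4] -> levels [4 1 4 2 3]
Step 5: flows [0->1,0->3,0->4,2->4] -> levels [1 2 3 3 5]
Step 6: flows [1->0,3->0,4->0,4->2] -> levels [4 1 4 2 3]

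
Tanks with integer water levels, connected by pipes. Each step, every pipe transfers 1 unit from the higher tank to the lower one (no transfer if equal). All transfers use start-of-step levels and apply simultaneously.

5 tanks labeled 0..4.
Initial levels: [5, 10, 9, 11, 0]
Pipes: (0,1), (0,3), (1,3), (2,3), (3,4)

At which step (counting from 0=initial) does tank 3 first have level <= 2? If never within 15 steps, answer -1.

Step 1: flows [1->0,3->0,3->1,3->2,3->4] -> levels [7 10 10 7 1]
Step 2: flows [1->0,0=3,1->3,2->3,3->4] -> levels [8 8 9 8 2]
Step 3: flows [0=1,0=3,1=3,2->3,3->4] -> levels [8 8 8 8 3]
Step 4: flows [0=1,0=3,1=3,2=3,3->4] -> levels [8 8 8 7 4]
Step 5: flows [0=1,0->3,1->3,2->3,3->4] -> levels [7 7 7 9 5]
Step 6: flows [0=1,3->0,3->1,3->2,3->4] -> levels [8 8 8 5 6]
Step 7: flows [0=1,0->3,1->3,2->3,4->3] -> levels [7 7 7 9 5]
  -> period-2 cycle (repeats step 5); tank 3 never drops to <=2
Tank 3 never reaches <=2 within 15 steps

Answer: -1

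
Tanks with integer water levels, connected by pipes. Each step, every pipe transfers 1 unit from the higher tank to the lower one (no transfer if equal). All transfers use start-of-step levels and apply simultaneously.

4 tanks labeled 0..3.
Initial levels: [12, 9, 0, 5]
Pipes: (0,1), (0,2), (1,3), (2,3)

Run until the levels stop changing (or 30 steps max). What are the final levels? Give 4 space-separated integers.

Answer: 6 7 6 7

Derivation:
Step 1: flows [0->1,0->2,1->3,3->2] -> levels [10 9 2 5]
Step 2: flows [0->1,0->2,1->3,3->2] -> levels [8 9 4 5]
Step 3: flows [1->0,0->2,1->3,3->2] -> levels [8 7 6 5]
Step 4: flows [0->1,0->2,1->3,2->3] -> levels [6 7 6 7]
Step 5: flows [1->0,0=2,1=3,3->2] -> levels [7 6 7 6]
Step 6: flows [0->1,0=2,1=3,2->3] -> levels [6 7 6 7]
  -> period-2 cycle: step 6 state = step 4 state; never stabilizes
  -> state at step 30: (30-4) mod 2 = 0, same as step 4 -> [6 7 6 7]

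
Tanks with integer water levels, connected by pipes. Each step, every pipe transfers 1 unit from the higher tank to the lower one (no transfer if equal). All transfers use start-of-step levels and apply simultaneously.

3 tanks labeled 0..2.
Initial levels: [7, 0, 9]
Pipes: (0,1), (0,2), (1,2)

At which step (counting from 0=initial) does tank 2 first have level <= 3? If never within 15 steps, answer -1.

Step 1: flows [0->1,2->0,2->1] -> levels [7 2 7]
Step 2: flows [0->1,0=2,2->1] -> levels [6 4 6]
Step 3: flows [0->1,0=2,2->1] -> levels [5 6 5]
Step 4: flows [1->0,0=2,1->2] -> levels [6 4 6]
  -> period-2 cycle (repeats step 2); tank 2 never drops to <=3
Tank 2 never reaches <=3 within 15 steps

Answer: -1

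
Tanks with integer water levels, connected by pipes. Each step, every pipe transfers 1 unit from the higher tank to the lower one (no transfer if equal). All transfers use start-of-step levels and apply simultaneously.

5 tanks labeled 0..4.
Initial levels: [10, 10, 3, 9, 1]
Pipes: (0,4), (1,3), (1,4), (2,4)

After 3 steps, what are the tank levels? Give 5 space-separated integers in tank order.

Answer: 7 8 4 8 6

Derivation:
Step 1: flows [0->4,1->3,1->4,2->4] -> levels [9 8 2 10 4]
Step 2: flows [0->4,3->1,1->4,4->2] -> levels [8 8 3 9 5]
Step 3: flows [0->4,3->1,1->4,4->2] -> levels [7 8 4 8 6]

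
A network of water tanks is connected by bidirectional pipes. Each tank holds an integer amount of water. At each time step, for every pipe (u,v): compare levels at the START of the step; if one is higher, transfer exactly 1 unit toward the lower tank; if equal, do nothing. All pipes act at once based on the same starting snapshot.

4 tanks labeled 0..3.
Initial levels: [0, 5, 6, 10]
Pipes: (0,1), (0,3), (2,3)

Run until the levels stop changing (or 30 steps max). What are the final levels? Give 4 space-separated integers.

Answer: 4 6 5 6

Derivation:
Step 1: flows [1->0,3->0,3->2] -> levels [2 4 7 8]
Step 2: flows [1->0,3->0,3->2] -> levels [4 3 8 6]
Step 3: flows [0->1,3->0,2->3] -> levels [4 4 7 6]
Step 4: flows [0=1,3->0,2->3] -> levels [5 4 6 6]
Step 5: flows [0->1,3->0,2=3] -> levels [5 5 6 5]
Step 6: flows [0=1,0=3,2->3] -> levels [5 5 5 6]
Step 7: flows [0=1,3->0,3->2] -> levels [6 5 6 4]
Step 8: flows [0->1,0->3,2->3] -> levels [4 6 5 6]
Step 9: flows [1->0,3->0,3->2] -> levels [6 5 6 4]
  -> period-2 cycle: step 9 state = step 7 state; never stabilizes
  -> state at step 30: (30-7) mod 2 = 1, same as step 8 -> [4 6 5 6]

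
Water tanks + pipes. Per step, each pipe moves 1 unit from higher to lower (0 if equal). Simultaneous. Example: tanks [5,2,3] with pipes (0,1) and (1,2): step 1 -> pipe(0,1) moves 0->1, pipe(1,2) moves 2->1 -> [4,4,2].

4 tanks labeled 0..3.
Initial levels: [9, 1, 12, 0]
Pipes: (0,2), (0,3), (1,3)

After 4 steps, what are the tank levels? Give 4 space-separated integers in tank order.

Answer: 8 2 9 3

Derivation:
Step 1: flows [2->0,0->3,1->3] -> levels [9 0 11 2]
Step 2: flows [2->0,0->3,3->1] -> levels [9 1 10 2]
Step 3: flows [2->0,0->3,3->1] -> levels [9 2 9 2]
Step 4: flows [0=2,0->3,1=3] -> levels [8 2 9 3]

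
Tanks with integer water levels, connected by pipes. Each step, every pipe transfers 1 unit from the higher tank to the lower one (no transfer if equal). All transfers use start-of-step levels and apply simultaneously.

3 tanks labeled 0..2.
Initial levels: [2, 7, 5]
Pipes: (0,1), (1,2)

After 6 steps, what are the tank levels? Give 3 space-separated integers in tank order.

Step 1: flows [1->0,1->2] -> levels [3 5 6]
Step 2: flows [1->0,2->1] -> levels [4 5 5]
Step 3: flows [1->0,1=2] -> levels [5 4 5]
Step 4: flows [0->1,2->1] -> levels [4 6 4]
Step 5: flows [1->0,1->2] -> levels [5 4 5]
  -> period-2 cycle: step 5 state = step 3 state
  -> state at step 6: (6-3) mod 2 = 1, same as step 4 -> [4 6 4]

Answer: 4 6 4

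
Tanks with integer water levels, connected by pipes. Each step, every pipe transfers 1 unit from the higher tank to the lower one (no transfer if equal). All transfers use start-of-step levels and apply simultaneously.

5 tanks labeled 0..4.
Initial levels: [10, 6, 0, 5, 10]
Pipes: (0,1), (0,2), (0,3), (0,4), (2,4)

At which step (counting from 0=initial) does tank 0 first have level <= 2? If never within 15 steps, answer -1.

Step 1: flows [0->1,0->2,0->3,0=4,4->2] -> levels [7 7 2 6 9]
Step 2: flows [0=1,0->2,0->3,4->0,4->2] -> levels [6 7 4 7 7]
Step 3: flows [1->0,0->2,3->0,4->0,4->2] -> levels [8 6 6 6 5]
Step 4: flows [0->1,0->2,0->3,0->4,2->4] -> levels [4 7 6 7 7]
Step 5: flows [1->0,2->0,3->0,4->0,4->2] -> levels [8 6 6 6 5]
  -> period-2 cycle (repeats step 3); tank 0 never drops to <=2
Tank 0 never reaches <=2 within 15 steps

Answer: -1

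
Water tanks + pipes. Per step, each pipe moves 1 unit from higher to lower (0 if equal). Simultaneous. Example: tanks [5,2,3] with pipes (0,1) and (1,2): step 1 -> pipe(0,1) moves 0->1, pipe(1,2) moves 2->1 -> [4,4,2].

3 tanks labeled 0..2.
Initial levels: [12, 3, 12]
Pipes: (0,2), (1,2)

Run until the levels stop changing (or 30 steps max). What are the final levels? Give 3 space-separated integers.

Answer: 9 9 9

Derivation:
Step 1: flows [0=2,2->1] -> levels [12 4 11]
Step 2: flows [0->2,2->1] -> levels [11 5 11]
Step 3: flows [0=2,2->1] -> levels [11 6 10]
Step 4: flows [0->2,2->1] -> levels [10 7 10]
Step 5: flows [0=2,2->1] -> levels [10 8 9]
Step 6: flows [0->2,2->1] -> levels [9 9 9]
Step 7: flows [0=2,1=2] -> levels [9 9 9]
  -> stable (no change)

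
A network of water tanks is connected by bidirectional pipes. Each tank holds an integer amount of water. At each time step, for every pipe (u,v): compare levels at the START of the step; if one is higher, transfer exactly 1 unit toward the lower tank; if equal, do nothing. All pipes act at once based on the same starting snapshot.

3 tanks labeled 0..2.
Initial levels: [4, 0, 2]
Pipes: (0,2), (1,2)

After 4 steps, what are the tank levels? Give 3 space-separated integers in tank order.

Step 1: flows [0->2,2->1] -> levels [3 1 2]
Step 2: flows [0->2,2->1] -> levels [2 2 2]
Step 3: flows [0=2,1=2] -> levels [2 2 2]
  -> stable; steps 4..4 unchanged -> [2 2 2]

Answer: 2 2 2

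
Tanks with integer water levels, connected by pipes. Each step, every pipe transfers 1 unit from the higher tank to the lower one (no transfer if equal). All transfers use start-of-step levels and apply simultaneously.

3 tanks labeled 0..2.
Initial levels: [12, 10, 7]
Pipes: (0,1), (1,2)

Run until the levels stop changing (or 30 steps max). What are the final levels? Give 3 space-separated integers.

Step 1: flows [0->1,1->2] -> levels [11 10 8]
Step 2: flows [0->1,1->2] -> levels [10 10 9]
Step 3: flows [0=1,1->2] -> levels [10 9 10]
Step 4: flows [0->1,2->1] -> levels [9 11 9]
Step 5: flows [1->0,1->2] -> levels [10 9 10]
  -> period-2 cycle: step 5 state = step 3 state; never stabilizes
  -> state at step 30: (30-3) mod 2 = 1, same as step 4 -> [9 11 9]

Answer: 9 11 9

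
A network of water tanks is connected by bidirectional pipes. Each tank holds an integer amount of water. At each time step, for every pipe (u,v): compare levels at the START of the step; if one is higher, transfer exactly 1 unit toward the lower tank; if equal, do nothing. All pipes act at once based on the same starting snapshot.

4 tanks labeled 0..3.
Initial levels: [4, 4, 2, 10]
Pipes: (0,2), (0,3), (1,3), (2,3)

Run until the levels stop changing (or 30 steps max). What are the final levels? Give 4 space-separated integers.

Answer: 5 6 5 4

Derivation:
Step 1: flows [0->2,3->0,3->1,3->2] -> levels [4 5 4 7]
Step 2: flows [0=2,3->0,3->1,3->2] -> levels [5 6 5 4]
Step 3: flows [0=2,0->3,1->3,2->3] -> levels [4 5 4 7]
  -> period-2 cycle: step 3 state = step 1 state; never stabilizes
  -> state at step 30: (30-1) mod 2 = 1, same as step 2 -> [5 6 5 4]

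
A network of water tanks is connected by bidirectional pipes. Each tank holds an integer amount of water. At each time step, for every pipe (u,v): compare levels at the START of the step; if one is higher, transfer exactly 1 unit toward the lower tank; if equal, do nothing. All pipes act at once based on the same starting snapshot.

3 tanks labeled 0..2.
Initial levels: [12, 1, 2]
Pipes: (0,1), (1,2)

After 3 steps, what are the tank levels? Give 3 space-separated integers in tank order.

Answer: 9 3 3

Derivation:
Step 1: flows [0->1,2->1] -> levels [11 3 1]
Step 2: flows [0->1,1->2] -> levels [10 3 2]
Step 3: flows [0->1,1->2] -> levels [9 3 3]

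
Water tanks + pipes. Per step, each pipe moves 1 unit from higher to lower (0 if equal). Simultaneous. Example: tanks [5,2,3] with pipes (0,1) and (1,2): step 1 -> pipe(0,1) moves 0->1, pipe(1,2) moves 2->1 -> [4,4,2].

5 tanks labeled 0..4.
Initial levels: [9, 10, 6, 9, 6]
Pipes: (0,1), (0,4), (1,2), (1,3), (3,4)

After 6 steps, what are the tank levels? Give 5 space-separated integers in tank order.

Step 1: flows [1->0,0->4,1->2,1->3,3->4] -> levels [9 7 7 9 8]
Step 2: flows [0->1,0->4,1=2,3->1,3->4] -> levels [7 9 7 7 10]
Step 3: flows [1->0,4->0,1->2,1->3,4->3] -> levels [9 6 8 9 8]
Step 4: flows [0->1,0->4,2->1,3->1,3->4] -> levels [7 9 7 7 10]
  -> period-2 cycle: step 4 state = step 2 state
  -> state at step 6: (6-2) mod 2 = 0, same as step 2 -> [7 9 7 7 10]

Answer: 7 9 7 7 10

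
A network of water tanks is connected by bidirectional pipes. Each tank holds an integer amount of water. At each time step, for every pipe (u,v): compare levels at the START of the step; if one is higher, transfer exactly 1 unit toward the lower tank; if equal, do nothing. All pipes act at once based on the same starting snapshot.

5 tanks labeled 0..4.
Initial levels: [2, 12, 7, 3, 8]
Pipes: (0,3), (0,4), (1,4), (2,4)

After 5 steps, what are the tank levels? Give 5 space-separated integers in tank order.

Answer: 5 8 8 5 6

Derivation:
Step 1: flows [3->0,4->0,1->4,4->2] -> levels [4 11 8 2 7]
Step 2: flows [0->3,4->0,1->4,2->4] -> levels [4 10 7 3 8]
Step 3: flows [0->3,4->0,1->4,4->2] -> levels [4 9 8 4 7]
Step 4: flows [0=3,4->0,1->4,2->4] -> levels [5 8 7 4 8]
Step 5: flows [0->3,4->0,1=4,4->2] -> levels [5 8 8 5 6]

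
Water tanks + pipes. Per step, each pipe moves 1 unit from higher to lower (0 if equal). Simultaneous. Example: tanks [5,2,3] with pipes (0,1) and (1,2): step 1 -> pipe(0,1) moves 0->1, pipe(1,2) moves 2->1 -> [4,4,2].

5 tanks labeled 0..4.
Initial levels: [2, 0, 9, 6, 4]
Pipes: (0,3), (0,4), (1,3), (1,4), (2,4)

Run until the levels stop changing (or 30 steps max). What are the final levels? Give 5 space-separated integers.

Answer: 5 5 5 3 3

Derivation:
Step 1: flows [3->0,4->0,3->1,4->1,2->4] -> levels [4 2 8 4 3]
Step 2: flows [0=3,0->4,3->1,4->1,2->4] -> levels [3 4 7 3 4]
Step 3: flows [0=3,4->0,1->3,1=4,2->4] -> levels [4 3 6 4 4]
Step 4: flows [0=3,0=4,3->1,4->1,2->4] -> levels [4 5 5 3 4]
Step 5: flows [0->3,0=4,1->3,1->4,2->4] -> levels [3 3 4 5 6]
Step 6: flows [3->0,4->0,3->1,4->1,4->2] -> levels [5 5 5 3 3]
Step 7: flows [0->3,0->4,1->3,1->4,2->4] -> levels [3 3 4 5 6]
  -> period-2 cycle: step 7 state = step 5 state; never stabilizes
  -> state at step 30: (30-5) mod 2 = 1, same as step 6 -> [5 5 5 3 3]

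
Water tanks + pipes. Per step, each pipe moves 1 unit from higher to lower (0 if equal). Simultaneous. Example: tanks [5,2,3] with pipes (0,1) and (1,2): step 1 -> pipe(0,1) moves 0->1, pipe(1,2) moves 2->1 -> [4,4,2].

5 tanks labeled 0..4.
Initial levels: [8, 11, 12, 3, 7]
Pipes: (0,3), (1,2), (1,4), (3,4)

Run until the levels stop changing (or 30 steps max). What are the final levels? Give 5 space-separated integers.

Answer: 7 10 8 9 7

Derivation:
Step 1: flows [0->3,2->1,1->4,4->3] -> levels [7 11 11 5 7]
Step 2: flows [0->3,1=2,1->4,4->3] -> levels [6 10 11 7 7]
Step 3: flows [3->0,2->1,1->4,3=4] -> levels [7 10 10 6 8]
Step 4: flows [0->3,1=2,1->4,4->3] -> levels [6 9 10 8 8]
Step 5: flows [3->0,2->1,1->4,3=4] -> levels [7 9 9 7 9]
Step 6: flows [0=3,1=2,1=4,4->3] -> levels [7 9 9 8 8]
Step 7: flows [3->0,1=2,1->4,3=4] -> levels [8 8 9 7 9]
Step 8: flows [0->3,2->1,4->1,4->3] -> levels [7 10 8 9 7]
Step 9: flows [3->0,1->2,1->4,3->4] -> levels [8 8 9 7 9]
  -> period-2 cycle: step 9 state = step 7 state; never stabilizes
  -> state at step 30: (30-7) mod 2 = 1, same as step 8 -> [7 10 8 9 7]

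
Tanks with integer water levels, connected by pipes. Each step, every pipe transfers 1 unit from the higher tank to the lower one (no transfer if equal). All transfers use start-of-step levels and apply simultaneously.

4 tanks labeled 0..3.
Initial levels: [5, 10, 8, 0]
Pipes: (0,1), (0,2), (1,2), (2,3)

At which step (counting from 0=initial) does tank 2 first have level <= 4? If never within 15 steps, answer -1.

Step 1: flows [1->0,2->0,1->2,2->3] -> levels [7 8 7 1]
Step 2: flows [1->0,0=2,1->2,2->3] -> levels [8 6 7 2]
Step 3: flows [0->1,0->2,2->1,2->3] -> levels [6 8 6 3]
Step 4: flows [1->0,0=2,1->2,2->3] -> levels [7 6 6 4]
Step 5: flows [0->1,0->2,1=2,2->3] -> levels [5 7 6 5]
Step 6: flows [1->0,2->0,1->2,2->3] -> levels [7 5 5 6]
Step 7: flows [0->1,0->2,1=2,3->2] -> levels [5 6 7 5]
Step 8: flows [1->0,2->0,2->1,2->3] -> levels [7 6 4 6]
Tank 2 first reaches <=4 at step 8

Answer: 8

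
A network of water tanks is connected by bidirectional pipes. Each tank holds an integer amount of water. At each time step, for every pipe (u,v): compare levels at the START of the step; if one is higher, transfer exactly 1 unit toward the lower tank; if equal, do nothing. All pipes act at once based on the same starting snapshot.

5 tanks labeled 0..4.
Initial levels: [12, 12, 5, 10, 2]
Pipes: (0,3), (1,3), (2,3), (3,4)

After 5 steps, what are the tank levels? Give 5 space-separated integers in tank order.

Answer: 9 9 9 7 7

Derivation:
Step 1: flows [0->3,1->3,3->2,3->4] -> levels [11 11 6 10 3]
Step 2: flows [0->3,1->3,3->2,3->4] -> levels [10 10 7 10 4]
Step 3: flows [0=3,1=3,3->2,3->4] -> levels [10 10 8 8 5]
Step 4: flows [0->3,1->3,2=3,3->4] -> levels [9 9 8 9 6]
Step 5: flows [0=3,1=3,3->2,3->4] -> levels [9 9 9 7 7]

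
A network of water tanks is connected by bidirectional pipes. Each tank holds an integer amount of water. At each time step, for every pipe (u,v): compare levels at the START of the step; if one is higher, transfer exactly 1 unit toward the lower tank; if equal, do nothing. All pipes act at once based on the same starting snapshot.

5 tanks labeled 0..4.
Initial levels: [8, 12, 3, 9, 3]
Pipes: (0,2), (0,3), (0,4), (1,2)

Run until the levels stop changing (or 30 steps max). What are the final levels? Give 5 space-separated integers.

Step 1: flows [0->2,3->0,0->4,1->2] -> levels [7 11 5 8 4]
Step 2: flows [0->2,3->0,0->4,1->2] -> levels [6 10 7 7 5]
Step 3: flows [2->0,3->0,0->4,1->2] -> levels [7 9 7 6 6]
Step 4: flows [0=2,0->3,0->4,1->2] -> levels [5 8 8 7 7]
Step 5: flows [2->0,3->0,4->0,1=2] -> levels [8 8 7 6 6]
Step 6: flows [0->2,0->3,0->4,1->2] -> levels [5 7 9 7 7]
Step 7: flows [2->0,3->0,4->0,2->1] -> levels [8 8 7 6 6]
  -> period-2 cycle: step 7 state = step 5 state; never stabilizes
  -> state at step 30: (30-5) mod 2 = 1, same as step 6 -> [5 7 9 7 7]

Answer: 5 7 9 7 7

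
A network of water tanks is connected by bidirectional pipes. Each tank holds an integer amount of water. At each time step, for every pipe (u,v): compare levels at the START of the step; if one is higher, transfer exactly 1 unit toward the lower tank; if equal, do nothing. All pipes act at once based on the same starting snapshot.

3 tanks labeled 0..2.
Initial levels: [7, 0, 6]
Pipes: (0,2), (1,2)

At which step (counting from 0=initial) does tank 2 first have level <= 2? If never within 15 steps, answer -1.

Step 1: flows [0->2,2->1] -> levels [6 1 6]
Step 2: flows [0=2,2->1] -> levels [6 2 5]
Step 3: flows [0->2,2->1] -> levels [5 3 5]
Step 4: flows [0=2,2->1] -> levels [5 4 4]
Step 5: flows [0->2,1=2] -> levels [4 4 5]
Step 6: flows [2->0,2->1] -> levels [5 5 3]
Step 7: flows [0->2,1->2] -> levels [4 4 5]
  -> period-2 cycle (repeats step 5); tank 2 never drops to <=2
Tank 2 never reaches <=2 within 15 steps

Answer: -1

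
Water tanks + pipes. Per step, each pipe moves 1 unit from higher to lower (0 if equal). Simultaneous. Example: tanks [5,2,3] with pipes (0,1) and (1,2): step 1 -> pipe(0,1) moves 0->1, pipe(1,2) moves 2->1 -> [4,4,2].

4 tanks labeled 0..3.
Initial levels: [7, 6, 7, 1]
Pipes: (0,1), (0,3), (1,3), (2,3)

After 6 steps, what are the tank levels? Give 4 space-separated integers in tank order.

Step 1: flows [0->1,0->3,1->3,2->3] -> levels [5 6 6 4]
Step 2: flows [1->0,0->3,1->3,2->3] -> levels [5 4 5 7]
Step 3: flows [0->1,3->0,3->1,3->2] -> levels [5 6 6 4]
  -> period-2 cycle: step 3 state = step 1 state
  -> state at step 6: (6-1) mod 2 = 1, same as step 2 -> [5 4 5 7]

Answer: 5 4 5 7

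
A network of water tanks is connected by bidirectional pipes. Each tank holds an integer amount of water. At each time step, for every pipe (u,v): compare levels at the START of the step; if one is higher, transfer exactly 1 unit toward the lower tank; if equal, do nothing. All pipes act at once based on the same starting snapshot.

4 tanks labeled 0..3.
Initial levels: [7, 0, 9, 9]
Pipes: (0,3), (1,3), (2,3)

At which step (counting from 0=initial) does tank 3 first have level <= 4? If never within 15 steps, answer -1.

Answer: 7

Derivation:
Step 1: flows [3->0,3->1,2=3] -> levels [8 1 9 7]
Step 2: flows [0->3,3->1,2->3] -> levels [7 2 8 8]
Step 3: flows [3->0,3->1,2=3] -> levels [8 3 8 6]
Step 4: flows [0->3,3->1,2->3] -> levels [7 4 7 7]
Step 5: flows [0=3,3->1,2=3] -> levels [7 5 7 6]
Step 6: flows [0->3,3->1,2->3] -> levels [6 6 6 7]
Step 7: flows [3->0,3->1,3->2] -> levels [7 7 7 4]
Tank 3 first reaches <=4 at step 7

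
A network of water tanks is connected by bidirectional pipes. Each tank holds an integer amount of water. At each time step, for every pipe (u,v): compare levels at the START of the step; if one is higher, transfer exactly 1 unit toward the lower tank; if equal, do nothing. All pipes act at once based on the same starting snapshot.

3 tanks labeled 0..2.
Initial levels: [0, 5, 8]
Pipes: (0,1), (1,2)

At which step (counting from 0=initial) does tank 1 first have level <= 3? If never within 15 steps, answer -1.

Step 1: flows [1->0,2->1] -> levels [1 5 7]
Step 2: flows [1->0,2->1] -> levels [2 5 6]
Step 3: flows [1->0,2->1] -> levels [3 5 5]
Step 4: flows [1->0,1=2] -> levels [4 4 5]
Step 5: flows [0=1,2->1] -> levels [4 5 4]
Step 6: flows [1->0,1->2] -> levels [5 3 5]
Tank 1 first reaches <=3 at step 6

Answer: 6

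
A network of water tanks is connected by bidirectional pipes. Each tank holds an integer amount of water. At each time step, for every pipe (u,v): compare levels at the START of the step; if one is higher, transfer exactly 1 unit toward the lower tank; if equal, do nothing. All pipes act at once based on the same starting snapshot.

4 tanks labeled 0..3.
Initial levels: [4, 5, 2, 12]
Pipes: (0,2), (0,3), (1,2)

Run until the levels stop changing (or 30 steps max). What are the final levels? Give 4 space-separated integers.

Step 1: flows [0->2,3->0,1->2] -> levels [4 4 4 11]
Step 2: flows [0=2,3->0,1=2] -> levels [5 4 4 10]
Step 3: flows [0->2,3->0,1=2] -> levels [5 4 5 9]
Step 4: flows [0=2,3->0,2->1] -> levels [6 5 4 8]
Step 5: flows [0->2,3->0,1->2] -> levels [6 4 6 7]
Step 6: flows [0=2,3->0,2->1] -> levels [7 5 5 6]
Step 7: flows [0->2,0->3,1=2] -> levels [5 5 6 7]
Step 8: flows [2->0,3->0,2->1] -> levels [7 6 4 6]
Step 9: flows [0->2,0->3,1->2] -> levels [5 5 6 7]
  -> period-2 cycle: step 9 state = step 7 state; never stabilizes
  -> state at step 30: (30-7) mod 2 = 1, same as step 8 -> [7 6 4 6]

Answer: 7 6 4 6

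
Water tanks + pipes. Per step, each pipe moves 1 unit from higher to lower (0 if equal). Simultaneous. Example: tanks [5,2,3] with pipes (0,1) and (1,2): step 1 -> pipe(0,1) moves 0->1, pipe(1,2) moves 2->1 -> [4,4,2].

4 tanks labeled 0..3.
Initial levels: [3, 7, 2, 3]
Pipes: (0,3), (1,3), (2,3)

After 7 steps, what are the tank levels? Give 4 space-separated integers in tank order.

Step 1: flows [0=3,1->3,3->2] -> levels [3 6 3 3]
Step 2: flows [0=3,1->3,2=3] -> levels [3 5 3 4]
Step 3: flows [3->0,1->3,3->2] -> levels [4 4 4 3]
Step 4: flows [0->3,1->3,2->3] -> levels [3 3 3 6]
Step 5: flows [3->0,3->1,3->2] -> levels [4 4 4 3]
  -> period-2 cycle: step 5 state = step 3 state
  -> state at step 7: (7-3) mod 2 = 0, same as step 3 -> [4 4 4 3]

Answer: 4 4 4 3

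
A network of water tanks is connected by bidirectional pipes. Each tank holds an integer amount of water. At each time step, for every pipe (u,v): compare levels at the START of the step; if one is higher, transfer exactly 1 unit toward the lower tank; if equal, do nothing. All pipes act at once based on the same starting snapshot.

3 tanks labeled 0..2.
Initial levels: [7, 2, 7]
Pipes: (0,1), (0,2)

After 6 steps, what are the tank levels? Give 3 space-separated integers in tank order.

Step 1: flows [0->1,0=2] -> levels [6 3 7]
Step 2: flows [0->1,2->0] -> levels [6 4 6]
Step 3: flows [0->1,0=2] -> levels [5 5 6]
Step 4: flows [0=1,2->0] -> levels [6 5 5]
Step 5: flows [0->1,0->2] -> levels [4 6 6]
Step 6: flows [1->0,2->0] -> levels [6 5 5]

Answer: 6 5 5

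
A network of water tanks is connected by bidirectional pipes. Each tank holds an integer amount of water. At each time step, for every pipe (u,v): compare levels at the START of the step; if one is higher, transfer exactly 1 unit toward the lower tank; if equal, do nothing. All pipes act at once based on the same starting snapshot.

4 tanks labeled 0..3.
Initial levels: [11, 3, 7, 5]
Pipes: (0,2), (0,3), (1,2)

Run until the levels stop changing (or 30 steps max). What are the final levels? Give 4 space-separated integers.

Answer: 6 6 7 7

Derivation:
Step 1: flows [0->2,0->3,2->1] -> levels [9 4 7 6]
Step 2: flows [0->2,0->3,2->1] -> levels [7 5 7 7]
Step 3: flows [0=2,0=3,2->1] -> levels [7 6 6 7]
Step 4: flows [0->2,0=3,1=2] -> levels [6 6 7 7]
Step 5: flows [2->0,3->0,2->1] -> levels [8 7 5 6]
Step 6: flows [0->2,0->3,1->2] -> levels [6 6 7 7]
  -> period-2 cycle: step 6 state = step 4 state; never stabilizes
  -> state at step 30: (30-4) mod 2 = 0, same as step 4 -> [6 6 7 7]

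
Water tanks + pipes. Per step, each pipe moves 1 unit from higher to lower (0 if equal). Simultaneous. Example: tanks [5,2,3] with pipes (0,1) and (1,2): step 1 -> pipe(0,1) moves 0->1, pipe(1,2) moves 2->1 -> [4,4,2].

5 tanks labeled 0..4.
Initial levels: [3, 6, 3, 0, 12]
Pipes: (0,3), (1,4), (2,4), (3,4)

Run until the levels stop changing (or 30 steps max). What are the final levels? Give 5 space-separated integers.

Answer: 5 5 5 3 6

Derivation:
Step 1: flows [0->3,4->1,4->2,4->3] -> levels [2 7 4 2 9]
Step 2: flows [0=3,4->1,4->2,4->3] -> levels [2 8 5 3 6]
Step 3: flows [3->0,1->4,4->2,4->3] -> levels [3 7 6 3 5]
Step 4: flows [0=3,1->4,2->4,4->3] -> levels [3 6 5 4 6]
Step 5: flows [3->0,1=4,4->2,4->3] -> levels [4 6 6 4 4]
Step 6: flows [0=3,1->4,2->4,3=4] -> levels [4 5 5 4 6]
Step 7: flows [0=3,4->1,4->2,4->3] -> levels [4 6 6 5 3]
Step 8: flows [3->0,1->4,2->4,3->4] -> levels [5 5 5 3 6]
Step 9: flows [0->3,4->1,4->2,4->3] -> levels [4 6 6 5 3]
  -> period-2 cycle: step 9 state = step 7 state; never stabilizes
  -> state at step 30: (30-7) mod 2 = 1, same as step 8 -> [5 5 5 3 6]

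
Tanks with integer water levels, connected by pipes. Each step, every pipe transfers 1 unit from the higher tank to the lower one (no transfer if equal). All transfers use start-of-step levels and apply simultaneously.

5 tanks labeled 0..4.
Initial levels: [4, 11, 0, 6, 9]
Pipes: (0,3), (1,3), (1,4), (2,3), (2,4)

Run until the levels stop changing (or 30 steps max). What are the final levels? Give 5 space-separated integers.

Step 1: flows [3->0,1->3,1->4,3->2,4->2] -> levels [5 9 2 5 9]
Step 2: flows [0=3,1->3,1=4,3->2,4->2] -> levels [5 8 4 5 8]
Step 3: flows [0=3,1->3,1=4,3->2,4->2] -> levels [5 7 6 5 7]
Step 4: flows [0=3,1->3,1=4,2->3,4->2] -> levels [5 6 6 7 6]
Step 5: flows [3->0,3->1,1=4,3->2,2=4] -> levels [6 7 7 4 6]
Step 6: flows [0->3,1->3,1->4,2->3,2->4] -> levels [5 5 5 7 8]
Step 7: flows [3->0,3->1,4->1,3->2,4->2] -> levels [6 7 7 4 6]
  -> period-2 cycle: step 7 state = step 5 state; never stabilizes
  -> state at step 30: (30-5) mod 2 = 1, same as step 6 -> [5 5 5 7 8]

Answer: 5 5 5 7 8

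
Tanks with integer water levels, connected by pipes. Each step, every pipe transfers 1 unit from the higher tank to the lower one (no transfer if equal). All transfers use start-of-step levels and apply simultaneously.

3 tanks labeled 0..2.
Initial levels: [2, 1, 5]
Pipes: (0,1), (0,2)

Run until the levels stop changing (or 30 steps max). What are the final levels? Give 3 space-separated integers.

Answer: 4 2 2

Derivation:
Step 1: flows [0->1,2->0] -> levels [2 2 4]
Step 2: flows [0=1,2->0] -> levels [3 2 3]
Step 3: flows [0->1,0=2] -> levels [2 3 3]
Step 4: flows [1->0,2->0] -> levels [4 2 2]
Step 5: flows [0->1,0->2] -> levels [2 3 3]
  -> period-2 cycle: step 5 state = step 3 state; never stabilizes
  -> state at step 30: (30-3) mod 2 = 1, same as step 4 -> [4 2 2]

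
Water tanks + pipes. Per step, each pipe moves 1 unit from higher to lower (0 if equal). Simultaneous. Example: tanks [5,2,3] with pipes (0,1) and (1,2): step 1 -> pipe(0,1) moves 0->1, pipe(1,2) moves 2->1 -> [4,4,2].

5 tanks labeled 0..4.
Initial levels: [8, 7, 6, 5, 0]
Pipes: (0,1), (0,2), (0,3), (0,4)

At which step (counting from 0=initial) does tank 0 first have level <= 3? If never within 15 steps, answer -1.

Answer: 5

Derivation:
Step 1: flows [0->1,0->2,0->3,0->4] -> levels [4 8 7 6 1]
Step 2: flows [1->0,2->0,3->0,0->4] -> levels [6 7 6 5 2]
Step 3: flows [1->0,0=2,0->3,0->4] -> levels [5 6 6 6 3]
Step 4: flows [1->0,2->0,3->0,0->4] -> levels [7 5 5 5 4]
Step 5: flows [0->1,0->2,0->3,0->4] -> levels [3 6 6 6 5]
Tank 0 first reaches <=3 at step 5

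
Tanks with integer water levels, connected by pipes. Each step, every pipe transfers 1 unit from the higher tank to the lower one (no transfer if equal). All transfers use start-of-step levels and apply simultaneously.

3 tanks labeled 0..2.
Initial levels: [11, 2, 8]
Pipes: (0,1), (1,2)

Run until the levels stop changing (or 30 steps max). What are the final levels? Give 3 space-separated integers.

Answer: 7 7 7

Derivation:
Step 1: flows [0->1,2->1] -> levels [10 4 7]
Step 2: flows [0->1,2->1] -> levels [9 6 6]
Step 3: flows [0->1,1=2] -> levels [8 7 6]
Step 4: flows [0->1,1->2] -> levels [7 7 7]
Step 5: flows [0=1,1=2] -> levels [7 7 7]
  -> stable (no change)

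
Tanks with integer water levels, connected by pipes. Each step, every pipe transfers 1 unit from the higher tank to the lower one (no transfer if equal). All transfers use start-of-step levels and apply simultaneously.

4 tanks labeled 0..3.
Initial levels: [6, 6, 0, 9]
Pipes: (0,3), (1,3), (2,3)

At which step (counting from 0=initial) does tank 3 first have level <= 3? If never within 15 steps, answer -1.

Step 1: flows [3->0,3->1,3->2] -> levels [7 7 1 6]
Step 2: flows [0->3,1->3,3->2] -> levels [6 6 2 7]
Step 3: flows [3->0,3->1,3->2] -> levels [7 7 3 4]
Step 4: flows [0->3,1->3,3->2] -> levels [6 6 4 5]
Step 5: flows [0->3,1->3,3->2] -> levels [5 5 5 6]
Step 6: flows [3->0,3->1,3->2] -> levels [6 6 6 3]
Tank 3 first reaches <=3 at step 6

Answer: 6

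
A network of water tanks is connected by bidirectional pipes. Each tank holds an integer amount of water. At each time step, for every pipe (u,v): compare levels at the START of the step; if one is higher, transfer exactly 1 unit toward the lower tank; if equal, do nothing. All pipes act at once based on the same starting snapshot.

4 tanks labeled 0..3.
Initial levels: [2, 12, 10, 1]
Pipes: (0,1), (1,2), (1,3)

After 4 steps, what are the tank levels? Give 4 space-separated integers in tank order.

Answer: 6 6 8 5

Derivation:
Step 1: flows [1->0,1->2,1->3] -> levels [3 9 11 2]
Step 2: flows [1->0,2->1,1->3] -> levels [4 8 10 3]
Step 3: flows [1->0,2->1,1->3] -> levels [5 7 9 4]
Step 4: flows [1->0,2->1,1->3] -> levels [6 6 8 5]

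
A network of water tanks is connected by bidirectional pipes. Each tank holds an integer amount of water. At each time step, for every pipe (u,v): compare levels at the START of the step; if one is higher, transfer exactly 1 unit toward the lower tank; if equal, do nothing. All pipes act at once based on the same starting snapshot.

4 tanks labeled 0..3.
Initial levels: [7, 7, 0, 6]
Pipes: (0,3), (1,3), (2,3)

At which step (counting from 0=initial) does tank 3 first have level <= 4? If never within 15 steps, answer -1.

Answer: 2

Derivation:
Step 1: flows [0->3,1->3,3->2] -> levels [6 6 1 7]
Step 2: flows [3->0,3->1,3->2] -> levels [7 7 2 4]
Tank 3 first reaches <=4 at step 2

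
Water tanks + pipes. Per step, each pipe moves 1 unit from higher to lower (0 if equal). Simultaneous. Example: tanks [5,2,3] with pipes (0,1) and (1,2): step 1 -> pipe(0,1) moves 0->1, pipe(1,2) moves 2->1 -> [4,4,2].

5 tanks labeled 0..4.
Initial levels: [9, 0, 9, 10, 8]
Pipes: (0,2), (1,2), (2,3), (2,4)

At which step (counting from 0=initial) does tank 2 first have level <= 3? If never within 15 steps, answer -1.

Answer: -1

Derivation:
Step 1: flows [0=2,2->1,3->2,2->4] -> levels [9 1 8 9 9]
Step 2: flows [0->2,2->1,3->2,4->2] -> levels [8 2 10 8 8]
Step 3: flows [2->0,2->1,2->3,2->4] -> levels [9 3 6 9 9]
Step 4: flows [0->2,2->1,3->2,4->2] -> levels [8 4 8 8 8]
Step 5: flows [0=2,2->1,2=3,2=4] -> levels [8 5 7 8 8]
Step 6: flows [0->2,2->1,3->2,4->2] -> levels [7 6 9 7 7]
Step 7: flows [2->0,2->1,2->3,2->4] -> levels [8 7 5 8 8]
Step 8: flows [0->2,1->2,3->2,4->2] -> levels [7 6 9 7 7]
  -> period-2 cycle (repeats step 6); tank 2 never drops to <=3
Tank 2 never reaches <=3 within 15 steps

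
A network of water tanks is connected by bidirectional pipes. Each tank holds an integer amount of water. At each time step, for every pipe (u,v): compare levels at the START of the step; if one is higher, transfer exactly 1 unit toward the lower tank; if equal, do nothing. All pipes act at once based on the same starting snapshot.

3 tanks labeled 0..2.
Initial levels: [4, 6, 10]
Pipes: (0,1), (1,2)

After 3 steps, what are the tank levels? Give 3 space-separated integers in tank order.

Answer: 6 7 7

Derivation:
Step 1: flows [1->0,2->1] -> levels [5 6 9]
Step 2: flows [1->0,2->1] -> levels [6 6 8]
Step 3: flows [0=1,2->1] -> levels [6 7 7]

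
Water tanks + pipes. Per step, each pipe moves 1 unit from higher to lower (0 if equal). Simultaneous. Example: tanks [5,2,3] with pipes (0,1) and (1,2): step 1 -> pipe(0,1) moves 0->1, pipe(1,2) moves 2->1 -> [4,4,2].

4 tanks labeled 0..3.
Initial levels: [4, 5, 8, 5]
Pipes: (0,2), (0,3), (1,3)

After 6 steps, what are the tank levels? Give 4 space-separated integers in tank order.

Answer: 5 5 6 6

Derivation:
Step 1: flows [2->0,3->0,1=3] -> levels [6 5 7 4]
Step 2: flows [2->0,0->3,1->3] -> levels [6 4 6 6]
Step 3: flows [0=2,0=3,3->1] -> levels [6 5 6 5]
Step 4: flows [0=2,0->3,1=3] -> levels [5 5 6 6]
Step 5: flows [2->0,3->0,3->1] -> levels [7 6 5 4]
Step 6: flows [0->2,0->3,1->3] -> levels [5 5 6 6]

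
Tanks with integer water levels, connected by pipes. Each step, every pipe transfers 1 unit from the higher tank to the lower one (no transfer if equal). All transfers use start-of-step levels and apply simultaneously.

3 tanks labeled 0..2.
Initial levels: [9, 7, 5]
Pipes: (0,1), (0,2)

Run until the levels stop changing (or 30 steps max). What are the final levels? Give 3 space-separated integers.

Answer: 7 7 7

Derivation:
Step 1: flows [0->1,0->2] -> levels [7 8 6]
Step 2: flows [1->0,0->2] -> levels [7 7 7]
Step 3: flows [0=1,0=2] -> levels [7 7 7]
  -> stable (no change)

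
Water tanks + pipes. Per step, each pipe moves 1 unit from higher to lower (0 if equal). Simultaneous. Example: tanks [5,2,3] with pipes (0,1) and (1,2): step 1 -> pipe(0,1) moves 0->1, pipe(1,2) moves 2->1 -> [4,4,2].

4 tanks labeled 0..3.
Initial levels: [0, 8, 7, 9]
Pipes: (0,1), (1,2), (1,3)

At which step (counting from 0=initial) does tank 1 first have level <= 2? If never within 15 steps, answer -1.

Step 1: flows [1->0,1->2,3->1] -> levels [1 7 8 8]
Step 2: flows [1->0,2->1,3->1] -> levels [2 8 7 7]
Step 3: flows [1->0,1->2,1->3] -> levels [3 5 8 8]
Step 4: flows [1->0,2->1,3->1] -> levels [4 6 7 7]
Step 5: flows [1->0,2->1,3->1] -> levels [5 7 6 6]
Step 6: flows [1->0,1->2,1->3] -> levels [6 4 7 7]
Step 7: flows [0->1,2->1,3->1] -> levels [5 7 6 6]
  -> period-2 cycle (repeats step 5); tank 1 never drops to <=2
Tank 1 never reaches <=2 within 15 steps

Answer: -1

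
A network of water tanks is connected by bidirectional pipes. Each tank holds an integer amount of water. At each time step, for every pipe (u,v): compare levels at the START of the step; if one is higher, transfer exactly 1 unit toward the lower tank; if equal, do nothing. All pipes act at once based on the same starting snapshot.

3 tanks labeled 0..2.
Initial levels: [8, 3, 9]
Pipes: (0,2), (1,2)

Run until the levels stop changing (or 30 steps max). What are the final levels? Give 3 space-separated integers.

Answer: 7 7 6

Derivation:
Step 1: flows [2->0,2->1] -> levels [9 4 7]
Step 2: flows [0->2,2->1] -> levels [8 5 7]
Step 3: flows [0->2,2->1] -> levels [7 6 7]
Step 4: flows [0=2,2->1] -> levels [7 7 6]
Step 5: flows [0->2,1->2] -> levels [6 6 8]
Step 6: flows [2->0,2->1] -> levels [7 7 6]
  -> period-2 cycle: step 6 state = step 4 state; never stabilizes
  -> state at step 30: (30-4) mod 2 = 0, same as step 4 -> [7 7 6]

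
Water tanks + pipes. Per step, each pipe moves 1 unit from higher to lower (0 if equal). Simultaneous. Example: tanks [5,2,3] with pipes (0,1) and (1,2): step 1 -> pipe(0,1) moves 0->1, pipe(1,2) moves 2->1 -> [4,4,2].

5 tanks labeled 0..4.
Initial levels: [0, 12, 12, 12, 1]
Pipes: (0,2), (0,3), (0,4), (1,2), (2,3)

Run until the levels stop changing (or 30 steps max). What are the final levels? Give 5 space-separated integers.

Answer: 9 7 8 7 6

Derivation:
Step 1: flows [2->0,3->0,4->0,1=2,2=3] -> levels [3 12 11 11 0]
Step 2: flows [2->0,3->0,0->4,1->2,2=3] -> levels [4 11 11 10 1]
Step 3: flows [2->0,3->0,0->4,1=2,2->3] -> levels [5 11 9 10 2]
Step 4: flows [2->0,3->0,0->4,1->2,3->2] -> levels [6 10 10 8 3]
Step 5: flows [2->0,3->0,0->4,1=2,2->3] -> levels [7 10 8 8 4]
Step 6: flows [2->0,3->0,0->4,1->2,2=3] -> levels [8 9 8 7 5]
Step 7: flows [0=2,0->3,0->4,1->2,2->3] -> levels [6 8 8 9 6]
Step 8: flows [2->0,3->0,0=4,1=2,3->2] -> levels [8 8 8 7 6]
Step 9: flows [0=2,0->3,0->4,1=2,2->3] -> levels [6 8 7 9 7]
Step 10: flows [2->0,3->0,4->0,1->2,3->2] -> levels [9 7 8 7 6]
Step 11: flows [0->2,0->3,0->4,2->1,2->3] -> levels [6 8 7 9 7]
  -> period-2 cycle: step 11 state = step 9 state; never stabilizes
  -> state at step 30: (30-9) mod 2 = 1, same as step 10 -> [9 7 8 7 6]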